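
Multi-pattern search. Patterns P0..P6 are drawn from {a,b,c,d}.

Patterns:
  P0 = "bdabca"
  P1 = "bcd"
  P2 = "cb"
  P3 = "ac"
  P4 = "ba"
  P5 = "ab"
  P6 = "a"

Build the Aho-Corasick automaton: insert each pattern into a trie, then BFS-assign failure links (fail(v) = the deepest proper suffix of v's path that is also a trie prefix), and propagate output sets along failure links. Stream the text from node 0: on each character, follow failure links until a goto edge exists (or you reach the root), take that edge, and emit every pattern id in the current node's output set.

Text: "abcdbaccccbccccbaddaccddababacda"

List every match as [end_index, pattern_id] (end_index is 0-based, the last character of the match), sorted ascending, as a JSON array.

Construct AC machine:
Trie (insert patterns):
  0='ε' goto a→11 b→1 c→9
  1='b' goto a→13 c→7 d→2
  2='bd' goto a→3
  3='bda' goto b→4
  4='bdab' goto c→5
  5='bdabc' goto a→6
  6='bdabca' goto ·  ←P0
  7='bc' goto d→8
  8='bcd' goto ·  ←P1
  9='c' goto b→10
  10='cb' goto ·  ←P2
  11='a' goto b→14 c→12  ←P6
  12='ac' goto ·  ←P3
  13='ba' goto ·  ←P4
  14='ab' goto ·  ←P5

BFS fail/out derivation:
  n1('b'): parent n0 fail=0; on 'b' 0 → fail=0;  out ∅∪∅=∅
  n9('c'): parent n0 fail=0; on 'c' 0 → fail=0;  out ∅∪∅=∅
  n11('a'): parent n0 fail=0; on 'a' 0 → fail=0;  out {6}∪∅={6}
  n2('bd'): parent n1 fail=0; on 'd' 0 → fail=0;  out ∅∪∅=∅
  n7('bc'): parent n1 fail=0; on 'c' 0 → fail=9;  out ∅∪∅=∅
  n10('cb'): parent n9 fail=0; on 'b' 0 → fail=1;  out {2}∪∅={2}
  n12('ac'): parent n11 fail=0; on 'c' 0 → fail=9;  out {3}∪∅={3}
  n13('ba'): parent n1 fail=0; on 'a' 0 → fail=11;  out {4}∪{6}={4,6}
  n14('ab'): parent n11 fail=0; on 'b' 0 → fail=1;  out {5}∪∅={5}
  n3('bda'): parent n2 fail=0; on 'a' 0 → fail=11;  out ∅∪{6}={6}
  n8('bcd'): parent n7 fail=9; on 'd' 9→0 → fail=0;  out {1}∪∅={1}
  n4('bdab'): parent n3 fail=11; on 'b' 11 → fail=14;  out ∅∪{5}={5}
  n5('bdabc'): parent n4 fail=14; on 'c' 14→1 → fail=7;  out ∅∪∅=∅
  n6('bdabca'): parent n5 fail=7; on 'a' 7→9→0 → fail=11;  out {0}∪{6}={0,6}

Scan:
[0] read 'a'  n0⇒n11  ** P6@[0:0]
[1] read 'b'  n11⇒n14  ** P5@[0:1]
[2] read 'c'  n14⇒n7 (via fail)
[3] read 'd'  n7⇒n8  ** P1@[1:3]
[4] read 'b'  n8⇒n1 (via fail)
[5] read 'a'  n1⇒n13  ** P4@[4:5],P6@[5:5]
[6] read 'c'  n13⇒n12 (via fail)  ** P3@[5:6]
[7] read 'c'  n12⇒n9 (via fail)
[8] read 'c'  n9⇒n9 (via fail)
[9] read 'c'  n9⇒n9 (via fail)
[10] read 'b'  n9⇒n10  ** P2@[9:10]
[11] read 'c'  n10⇒n7 (via fail)
[12] read 'c'  n7⇒n9 (via fail)
[13] read 'c'  n9⇒n9 (via fail)
[14] read 'c'  n9⇒n9 (via fail)
[15] read 'b'  n9⇒n10  ** P2@[14:15]
[16] read 'a'  n10⇒n13 (via fail)  ** P4@[15:16],P6@[16:16]
[17] read 'd'  n13⇒n0 (via fail)
[18] read 'd'  n0⇒n0
[19] read 'a'  n0⇒n11  ** P6@[19:19]
[20] read 'c'  n11⇒n12  ** P3@[19:20]
[21] read 'c'  n12⇒n9 (via fail)
[22] read 'd'  n9⇒n0 (via fail)
[23] read 'd'  n0⇒n0
[24] read 'a'  n0⇒n11  ** P6@[24:24]
[25] read 'b'  n11⇒n14  ** P5@[24:25]
[26] read 'a'  n14⇒n13 (via fail)  ** P4@[25:26],P6@[26:26]
[27] read 'b'  n13⇒n14 (via fail)  ** P5@[26:27]
[28] read 'a'  n14⇒n13 (via fail)  ** P4@[27:28],P6@[28:28]
[29] read 'c'  n13⇒n12 (via fail)  ** P3@[28:29]
[30] read 'd'  n12⇒n0 (via fail)
[31] read 'a'  n0⇒n11  ** P6@[31:31]

Result: [[0,6],[1,5],[3,1],[5,4],[5,6],[6,3],[10,2],[15,2],[16,4],[16,6],[19,6],[20,3],[24,6],[25,5],[26,4],[26,6],[27,5],[28,4],[28,6],[29,3],[31,6]]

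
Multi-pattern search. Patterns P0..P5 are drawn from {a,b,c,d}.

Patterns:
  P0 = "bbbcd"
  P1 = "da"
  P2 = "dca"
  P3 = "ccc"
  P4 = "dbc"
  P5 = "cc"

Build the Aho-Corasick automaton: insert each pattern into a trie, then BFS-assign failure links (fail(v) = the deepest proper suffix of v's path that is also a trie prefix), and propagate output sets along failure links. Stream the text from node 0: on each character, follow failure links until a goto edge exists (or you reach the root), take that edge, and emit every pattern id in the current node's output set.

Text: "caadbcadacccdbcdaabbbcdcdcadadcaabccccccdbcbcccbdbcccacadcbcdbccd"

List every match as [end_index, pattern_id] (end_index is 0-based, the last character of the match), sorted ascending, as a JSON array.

Build:
Trie nodes:
  n0 'ε': b→1 c→10 d→6
  n1 'b': b→2
  n2 'bb': b→3
  n3 'bbb': c→4
  n4 'bbbc': d→5
  n5 'bbbcd': ·  ←P0
  n6 'd': a→7 b→13 c→8
  n7 'da': ·  ←P1
  n8 'dc': a→9
  n9 'dca': ·  ←P2
  n10 'c': c→11
  n11 'cc': c→12  ←P5
  n12 'ccc': ·  ←P3
  n13 'db': c→14
  n14 'dbc': ·  ←P4

Failure links (BFS by depth):
  fail(1) 'b': from fail(0)=0 chase 'b': 0 ⇒ 0;  out=∅∪out(0)=∅
  fail(6) 'd': from fail(0)=0 chase 'd': 0 ⇒ 0;  out=∅∪out(0)=∅
  fail(10) 'c': from fail(0)=0 chase 'c': 0 ⇒ 0;  out=∅∪out(0)=∅
  fail(2) 'bb': from fail(1)=0 chase 'b': 0 ⇒ 1;  out=∅∪out(1)=∅
  fail(7) 'da': from fail(6)=0 chase 'a': 0 ⇒ 0;  out={1}∪out(0)={1}
  fail(8) 'dc': from fail(6)=0 chase 'c': 0 ⇒ 10;  out=∅∪out(10)=∅
  fail(11) 'cc': from fail(10)=0 chase 'c': 0 ⇒ 10;  out={5}∪out(10)={5}
  fail(13) 'db': from fail(6)=0 chase 'b': 0 ⇒ 1;  out=∅∪out(1)=∅
  fail(3) 'bbb': from fail(2)=1 chase 'b': 1 ⇒ 2;  out=∅∪out(2)=∅
  fail(9) 'dca': from fail(8)=10 chase 'a': 10→0 ⇒ 0;  out={2}∪out(0)={2}
  fail(12) 'ccc': from fail(11)=10 chase 'c': 10 ⇒ 11;  out={3}∪out(11)={3,5}
  fail(14) 'dbc': from fail(13)=1 chase 'c': 1→0 ⇒ 10;  out={4}∪out(10)={4}
  fail(4) 'bbbc': from fail(3)=2 chase 'c': 2→1→0 ⇒ 10;  out=∅∪out(10)=∅
  fail(5) 'bbbcd': from fail(4)=10 chase 'd': 10→0 ⇒ 6;  out={0}∪out(6)={0}

Text stream:
i=0 'c': node 0→10
i=1 'a': node 10→0 (fail-walked)
i=2 'a': node 0→0
i=3 'd': node 0→6
i=4 'b': node 6→13
i=5 'c': node 13→14  ** P4@[3:5]
i=6 'a': node 14→0 (fail-walked)
i=7 'd': node 0→6
i=8 'a': node 6→7  ** P1@[7:8]
i=9 'c': node 7→10 (fail-walked)
i=10 'c': node 10→11  ** P5@[9:10]
i=11 'c': node 11→12  ** P3@[9:11],P5@[10:11]
i=12 'd': node 12→6 (fail-walked)
i=13 'b': node 6→13
i=14 'c': node 13→14  ** P4@[12:14]
i=15 'd': node 14→6 (fail-walked)
i=16 'a': node 6→7  ** P1@[15:16]
i=17 'a': node 7→0 (fail-walked)
i=18 'b': node 0→1
i=19 'b': node 1→2
i=20 'b': node 2→3
i=21 'c': node 3→4
i=22 'd': node 4→5  ** P0@[18:22]
i=23 'c': node 5→8 (fail-walked)
i=24 'd': node 8→6 (fail-walked)
i=25 'c': node 6→8
i=26 'a': node 8→9  ** P2@[24:26]
i=27 'd': node 9→6 (fail-walked)
i=28 'a': node 6→7  ** P1@[27:28]
i=29 'd': node 7→6 (fail-walked)
i=30 'c': node 6→8
i=31 'a': node 8→9  ** P2@[29:31]
i=32 'a': node 9→0 (fail-walked)
i=33 'b': node 0→1
i=34 'c': node 1→10 (fail-walked)
i=35 'c': node 10→11  ** P5@[34:35]
i=36 'c': node 11→12  ** P3@[34:36],P5@[35:36]
i=37 'c': node 12→12 (fail-walked)  ** P3@[35:37],P5@[36:37]
i=38 'c': node 12→12 (fail-walked)  ** P3@[36:38],P5@[37:38]
i=39 'c': node 12→12 (fail-walked)  ** P3@[37:39],P5@[38:39]
i=40 'd': node 12→6 (fail-walked)
i=41 'b': node 6→13
i=42 'c': node 13→14  ** P4@[40:42]
i=43 'b': node 14→1 (fail-walked)
i=44 'c': node 1→10 (fail-walked)
i=45 'c': node 10→11  ** P5@[44:45]
i=46 'c': node 11→12  ** P3@[44:46],P5@[45:46]
i=47 'b': node 12→1 (fail-walked)
i=48 'd': node 1→6 (fail-walked)
i=49 'b': node 6→13
i=50 'c': node 13→14  ** P4@[48:50]
i=51 'c': node 14→11 (fail-walked)  ** P5@[50:51]
i=52 'c': node 11→12  ** P3@[50:52],P5@[51:52]
i=53 'a': node 12→0 (fail-walked)
i=54 'c': node 0→10
i=55 'a': node 10→0 (fail-walked)
i=56 'd': node 0→6
i=57 'c': node 6→8
i=58 'b': node 8→1 (fail-walked)
i=59 'c': node 1→10 (fail-walked)
i=60 'd': node 10→6 (fail-walked)
i=61 'b': node 6→13
i=62 'c': node 13→14  ** P4@[60:62]
i=63 'c': node 14→11 (fail-walked)  ** P5@[62:63]
i=64 'd': node 11→6 (fail-walked)

Result: [[5,4],[8,1],[10,5],[11,3],[11,5],[14,4],[16,1],[22,0],[26,2],[28,1],[31,2],[35,5],[36,3],[36,5],[37,3],[37,5],[38,3],[38,5],[39,3],[39,5],[42,4],[45,5],[46,3],[46,5],[50,4],[51,5],[52,3],[52,5],[62,4],[63,5]]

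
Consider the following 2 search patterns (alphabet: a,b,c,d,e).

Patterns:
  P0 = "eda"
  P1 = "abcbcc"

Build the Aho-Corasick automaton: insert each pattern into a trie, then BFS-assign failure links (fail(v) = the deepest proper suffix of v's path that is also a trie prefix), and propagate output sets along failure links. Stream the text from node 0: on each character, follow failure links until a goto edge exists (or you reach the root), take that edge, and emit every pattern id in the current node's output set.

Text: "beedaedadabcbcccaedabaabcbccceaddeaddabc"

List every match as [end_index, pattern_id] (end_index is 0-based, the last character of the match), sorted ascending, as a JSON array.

Build automaton:
Trie nodes:
  n0 'ε': a→4 e→1
  n1 'e': d→2
  n2 'ed': a→3
  n3 'eda': ·  [P0 ends]
  n4 'a': b→5
  n5 'ab': c→6
  n6 'abc': b→7
  n7 'abcb': c→8
  n8 'abcbc': c→9
  n9 'abcbcc': ·  [P1 ends]

BFS fail/out derivation:
  fail(1) 'e': from fail(0)=0 chase 'e': 0 ⇒ 0;  out=∅∪out(0)=∅
  fail(4) 'a': from fail(0)=0 chase 'a': 0 ⇒ 0;  out=∅∪out(0)=∅
  fail(2) 'ed': from fail(1)=0 chase 'd': 0 ⇒ 0;  out=∅∪out(0)=∅
  fail(5) 'ab': from fail(4)=0 chase 'b': 0 ⇒ 0;  out=∅∪out(0)=∅
  fail(3) 'eda': from fail(2)=0 chase 'a': 0 ⇒ 4;  out={0}∪out(4)={0}
  fail(6) 'abc': from fail(5)=0 chase 'c': 0 ⇒ 0;  out=∅∪out(0)=∅
  fail(7) 'abcb': from fail(6)=0 chase 'b': 0 ⇒ 0;  out=∅∪out(0)=∅
  fail(8) 'abcbc': from fail(7)=0 chase 'c': 0 ⇒ 0;  out=∅∪out(0)=∅
  fail(9) 'abcbcc': from fail(8)=0 chase 'c': 0 ⇒ 0;  out={1}∪out(0)={1}

Scan:
pos 0 'b': at 0
pos 1 'e': at 1
pos 2 'e': at 1 (via fail)
pos 3 'd': at 2
pos 4 'a': at 3  emit P0@[2:4]
pos 5 'e': at 1 (via fail)
pos 6 'd': at 2
pos 7 'a': at 3  emit P0@[5:7]
pos 8 'd': at 0 (via fail)
pos 9 'a': at 4
pos 10 'b': at 5
pos 11 'c': at 6
pos 12 'b': at 7
pos 13 'c': at 8
pos 14 'c': at 9  emit P1@[9:14]
pos 15 'c': at 0 (via fail)
pos 16 'a': at 4
pos 17 'e': at 1 (via fail)
pos 18 'd': at 2
pos 19 'a': at 3  emit P0@[17:19]
pos 20 'b': at 5 (via fail)
pos 21 'a': at 4 (via fail)
pos 22 'a': at 4 (via fail)
pos 23 'b': at 5
pos 24 'c': at 6
pos 25 'b': at 7
pos 26 'c': at 8
pos 27 'c': at 9  emit P1@[22:27]
pos 28 'c': at 0 (via fail)
pos 29 'e': at 1
pos 30 'a': at 4 (via fail)
pos 31 'd': at 0 (via fail)
pos 32 'd': at 0
pos 33 'e': at 1
pos 34 'a': at 4 (via fail)
pos 35 'd': at 0 (via fail)
pos 36 'd': at 0
pos 37 'a': at 4
pos 38 'b': at 5
pos 39 'c': at 6

Result: [[4,0],[7,0],[14,1],[19,0],[27,1]]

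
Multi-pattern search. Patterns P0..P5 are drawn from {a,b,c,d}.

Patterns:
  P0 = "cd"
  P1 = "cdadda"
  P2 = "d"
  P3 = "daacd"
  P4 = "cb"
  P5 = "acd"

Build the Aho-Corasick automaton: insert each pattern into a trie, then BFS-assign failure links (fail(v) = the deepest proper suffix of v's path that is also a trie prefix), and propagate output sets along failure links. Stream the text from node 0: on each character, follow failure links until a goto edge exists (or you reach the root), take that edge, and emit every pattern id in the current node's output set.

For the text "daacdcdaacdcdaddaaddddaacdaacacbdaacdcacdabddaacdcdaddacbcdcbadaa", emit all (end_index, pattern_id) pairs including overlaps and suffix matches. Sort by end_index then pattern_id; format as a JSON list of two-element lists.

Construct AC machine:
Trie (insert patterns):
  0='ε' goto a→13 c→1 d→7
  1='c' goto b→12 d→2
  2='cd' goto a→3  ←P0
  3='cda' goto d→4
  4='cdad' goto d→5
  5='cdadd' goto a→6
  6='cdadda' goto ·  ←P1
  7='d' goto a→8  ←P2
  8='da' goto a→9
  9='daa' goto c→10
  10='daac' goto d→11
  11='daacd' goto ·  ←P3
  12='cb' goto ·  ←P4
  13='a' goto c→14
  14='ac' goto d→15
  15='acd' goto ·  ←P5

Failure links (BFS by depth):
  n1('c'): parent n0 fail=0; on 'c' 0 → fail=0;  out ∅∪∅=∅
  n7('d'): parent n0 fail=0; on 'd' 0 → fail=0;  out {2}∪∅={2}
  n13('a'): parent n0 fail=0; on 'a' 0 → fail=0;  out ∅∪∅=∅
  n2('cd'): parent n1 fail=0; on 'd' 0 → fail=7;  out {0}∪{2}={0,2}
  n8('da'): parent n7 fail=0; on 'a' 0 → fail=13;  out ∅∪∅=∅
  n12('cb'): parent n1 fail=0; on 'b' 0 → fail=0;  out {4}∪∅={4}
  n14('ac'): parent n13 fail=0; on 'c' 0 → fail=1;  out ∅∪∅=∅
  n3('cda'): parent n2 fail=7; on 'a' 7 → fail=8;  out ∅∪∅=∅
  n9('daa'): parent n8 fail=13; on 'a' 13→0 → fail=13;  out ∅∪∅=∅
  n15('acd'): parent n14 fail=1; on 'd' 1 → fail=2;  out {5}∪{0,2}={0,2,5}
  n4('cdad'): parent n3 fail=8; on 'd' 8→13→0 → fail=7;  out ∅∪{2}={2}
  n10('daac'): parent n9 fail=13; on 'c' 13 → fail=14;  out ∅∪∅=∅
  n5('cdadd'): parent n4 fail=7; on 'd' 7→0 → fail=7;  out ∅∪{2}={2}
  n11('daacd'): parent n10 fail=14; on 'd' 14 → fail=15;  out {3}∪{0,2,5}={0,2,3,5}
  n6('cdadda'): parent n5 fail=7; on 'a' 7 → fail=8;  out {1}∪∅={1}

Run:
i=0 'd': node 0→7  ** P2@[0:0]
i=1 'a': node 7→8
i=2 'a': node 8→9
i=3 'c': node 9→10
i=4 'd': node 10→11  ** P0@[3:4],P2@[4:4],P3@[0:4],P5@[2:4]
i=5 'c': node 11→1 (via fail)
i=6 'd': node 1→2  ** P0@[5:6],P2@[6:6]
i=7 'a': node 2→3
i=8 'a': node 3→9 (via fail)
i=9 'c': node 9→10
i=10 'd': node 10→11  ** P0@[9:10],P2@[10:10],P3@[6:10],P5@[8:10]
i=11 'c': node 11→1 (via fail)
i=12 'd': node 1→2  ** P0@[11:12],P2@[12:12]
i=13 'a': node 2→3
i=14 'd': node 3→4  ** P2@[14:14]
i=15 'd': node 4→5  ** P2@[15:15]
i=16 'a': node 5→6  ** P1@[11:16]
i=17 'a': node 6→9 (via fail)
i=18 'd': node 9→7 (via fail)  ** P2@[18:18]
i=19 'd': node 7→7 (via fail)  ** P2@[19:19]
i=20 'd': node 7→7 (via fail)  ** P2@[20:20]
i=21 'd': node 7→7 (via fail)  ** P2@[21:21]
i=22 'a': node 7→8
i=23 'a': node 8→9
i=24 'c': node 9→10
i=25 'd': node 10→11  ** P0@[24:25],P2@[25:25],P3@[21:25],P5@[23:25]
i=26 'a': node 11→3 (via fail)
i=27 'a': node 3→9 (via fail)
i=28 'c': node 9→10
i=29 'a': node 10→13 (via fail)
i=30 'c': node 13→14
i=31 'b': node 14→12 (via fail)  ** P4@[30:31]
i=32 'd': node 12→7 (via fail)  ** P2@[32:32]
i=33 'a': node 7→8
i=34 'a': node 8→9
i=35 'c': node 9→10
i=36 'd': node 10→11  ** P0@[35:36],P2@[36:36],P3@[32:36],P5@[34:36]
i=37 'c': node 11→1 (via fail)
i=38 'a': node 1→13 (via fail)
i=39 'c': node 13→14
i=40 'd': node 14→15  ** P0@[39:40],P2@[40:40],P5@[38:40]
i=41 'a': node 15→3 (via fail)
i=42 'b': node 3→0 (via fail)
i=43 'd': node 0→7  ** P2@[43:43]
i=44 'd': node 7→7 (via fail)  ** P2@[44:44]
i=45 'a': node 7→8
i=46 'a': node 8→9
i=47 'c': node 9→10
i=48 'd': node 10→11  ** P0@[47:48],P2@[48:48],P3@[44:48],P5@[46:48]
i=49 'c': node 11→1 (via fail)
i=50 'd': node 1→2  ** P0@[49:50],P2@[50:50]
i=51 'a': node 2→3
i=52 'd': node 3→4  ** P2@[52:52]
i=53 'd': node 4→5  ** P2@[53:53]
i=54 'a': node 5→6  ** P1@[49:54]
i=55 'c': node 6→14 (via fail)
i=56 'b': node 14→12 (via fail)  ** P4@[55:56]
i=57 'c': node 12→1 (via fail)
i=58 'd': node 1→2  ** P0@[57:58],P2@[58:58]
i=59 'c': node 2→1 (via fail)
i=60 'b': node 1→12  ** P4@[59:60]
i=61 'a': node 12→13 (via fail)
i=62 'd': node 13→7 (via fail)  ** P2@[62:62]
i=63 'a': node 7→8
i=64 'a': node 8→9

Result: [[0,2],[4,0],[4,2],[4,3],[4,5],[6,0],[6,2],[10,0],[10,2],[10,3],[10,5],[12,0],[12,2],[14,2],[15,2],[16,1],[18,2],[19,2],[20,2],[21,2],[25,0],[25,2],[25,3],[25,5],[31,4],[32,2],[36,0],[36,2],[36,3],[36,5],[40,0],[40,2],[40,5],[43,2],[44,2],[48,0],[48,2],[48,3],[48,5],[50,0],[50,2],[52,2],[53,2],[54,1],[56,4],[58,0],[58,2],[60,4],[62,2]]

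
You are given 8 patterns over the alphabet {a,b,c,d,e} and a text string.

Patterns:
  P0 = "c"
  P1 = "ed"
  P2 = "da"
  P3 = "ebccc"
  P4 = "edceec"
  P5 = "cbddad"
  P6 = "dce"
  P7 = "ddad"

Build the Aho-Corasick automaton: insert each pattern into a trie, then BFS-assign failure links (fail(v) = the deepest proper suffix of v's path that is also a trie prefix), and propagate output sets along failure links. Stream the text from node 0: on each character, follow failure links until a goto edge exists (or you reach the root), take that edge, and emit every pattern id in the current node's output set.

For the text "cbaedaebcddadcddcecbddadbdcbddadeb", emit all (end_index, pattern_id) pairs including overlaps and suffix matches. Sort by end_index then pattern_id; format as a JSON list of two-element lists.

Build automaton:
Trie (insert patterns):
  n0 'ε': c→1 d→4 e→2
  n1 'c': b→14  [P0 ends]
  n2 'e': b→6 d→3
  n3 'ed': c→10  [P1 ends]
  n4 'd': a→5 c→19 d→21
  n5 'da': ·  [P2 ends]
  n6 'eb': c→7
  n7 'ebc': c→8
  n8 'ebcc': c→9
  n9 'ebccc': ·  [P3 ends]
  n10 'edc': e→11
  n11 'edce': e→12
  n12 'edcee': c→13
  n13 'edceec': ·  [P4 ends]
  n14 'cb': d→15
  n15 'cbd': d→16
  n16 'cbdd': a→17
  n17 'cbdda': d→18
  n18 'cbddad': ·  [P5 ends]
  n19 'dc': e→20
  n20 'dce': ·  [P6 ends]
  n21 'dd': a→22
  n22 'dda': d→23
  n23 'ddad': ·  [P7 ends]

BFS fail/out derivation:
  fail(1) 'c': from fail(0)=0 chase 'c': 0 ⇒ 0;  out={0}∪out(0)={0}
  fail(2) 'e': from fail(0)=0 chase 'e': 0 ⇒ 0;  out=∅∪out(0)=∅
  fail(4) 'd': from fail(0)=0 chase 'd': 0 ⇒ 0;  out=∅∪out(0)=∅
  fail(3) 'ed': from fail(2)=0 chase 'd': 0 ⇒ 4;  out={1}∪out(4)={1}
  fail(5) 'da': from fail(4)=0 chase 'a': 0 ⇒ 0;  out={2}∪out(0)={2}
  fail(6) 'eb': from fail(2)=0 chase 'b': 0 ⇒ 0;  out=∅∪out(0)=∅
  fail(14) 'cb': from fail(1)=0 chase 'b': 0 ⇒ 0;  out=∅∪out(0)=∅
  fail(19) 'dc': from fail(4)=0 chase 'c': 0 ⇒ 1;  out=∅∪out(1)={0}
  fail(21) 'dd': from fail(4)=0 chase 'd': 0 ⇒ 4;  out=∅∪out(4)=∅
  fail(7) 'ebc': from fail(6)=0 chase 'c': 0 ⇒ 1;  out=∅∪out(1)={0}
  fail(10) 'edc': from fail(3)=4 chase 'c': 4 ⇒ 19;  out=∅∪out(19)={0}
  fail(15) 'cbd': from fail(14)=0 chase 'd': 0 ⇒ 4;  out=∅∪out(4)=∅
  fail(20) 'dce': from fail(19)=1 chase 'e': 1→0 ⇒ 2;  out={6}∪out(2)={6}
  fail(22) 'dda': from fail(21)=4 chase 'a': 4 ⇒ 5;  out=∅∪out(5)={2}
  fail(8) 'ebcc': from fail(7)=1 chase 'c': 1→0 ⇒ 1;  out=∅∪out(1)={0}
  fail(11) 'edce': from fail(10)=19 chase 'e': 19 ⇒ 20;  out=∅∪out(20)={6}
  fail(16) 'cbdd': from fail(15)=4 chase 'd': 4 ⇒ 21;  out=∅∪out(21)=∅
  fail(23) 'ddad': from fail(22)=5 chase 'd': 5→0 ⇒ 4;  out={7}∪out(4)={7}
  fail(9) 'ebccc': from fail(8)=1 chase 'c': 1→0 ⇒ 1;  out={3}∪out(1)={0,3}
  fail(12) 'edcee': from fail(11)=20 chase 'e': 20→2→0 ⇒ 2;  out=∅∪out(2)=∅
  fail(17) 'cbdda': from fail(16)=21 chase 'a': 21 ⇒ 22;  out=∅∪out(22)={2}
  fail(13) 'edceec': from fail(12)=2 chase 'c': 2→0 ⇒ 1;  out={4}∪out(1)={0,4}
  fail(18) 'cbddad': from fail(17)=22 chase 'd': 22 ⇒ 23;  out={5}∪out(23)={5,7}

Text stream:
[0] read 'c'  n0⇒n1  → match P0@[0:0]
[1] read 'b'  n1⇒n14
[2] read 'a'  n14⇒n0 ·f
[3] read 'e'  n0⇒n2
[4] read 'd'  n2⇒n3  → match P1@[3:4]
[5] read 'a'  n3⇒n5 ·f  → match P2@[4:5]
[6] read 'e'  n5⇒n2 ·f
[7] read 'b'  n2⇒n6
[8] read 'c'  n6⇒n7  → match P0@[8:8]
[9] read 'd'  n7⇒n4 ·f
[10] read 'd'  n4⇒n21
[11] read 'a'  n21⇒n22  → match P2@[10:11]
[12] read 'd'  n22⇒n23  → match P7@[9:12]
[13] read 'c'  n23⇒n19 ·f  → match P0@[13:13]
[14] read 'd'  n19⇒n4 ·f
[15] read 'd'  n4⇒n21
[16] read 'c'  n21⇒n19 ·f  → match P0@[16:16]
[17] read 'e'  n19⇒n20  → match P6@[15:17]
[18] read 'c'  n20⇒n1 ·f  → match P0@[18:18]
[19] read 'b'  n1⇒n14
[20] read 'd'  n14⇒n15
[21] read 'd'  n15⇒n16
[22] read 'a'  n16⇒n17  → match P2@[21:22]
[23] read 'd'  n17⇒n18  → match P5@[18:23],P7@[20:23]
[24] read 'b'  n18⇒n0 ·f
[25] read 'd'  n0⇒n4
[26] read 'c'  n4⇒n19  → match P0@[26:26]
[27] read 'b'  n19⇒n14 ·f
[28] read 'd'  n14⇒n15
[29] read 'd'  n15⇒n16
[30] read 'a'  n16⇒n17  → match P2@[29:30]
[31] read 'd'  n17⇒n18  → match P5@[26:31],P7@[28:31]
[32] read 'e'  n18⇒n2 ·f
[33] read 'b'  n2⇒n6

Matches: [[0,0],[4,1],[5,2],[8,0],[11,2],[12,7],[13,0],[16,0],[17,6],[18,0],[22,2],[23,5],[23,7],[26,0],[30,2],[31,5],[31,7]]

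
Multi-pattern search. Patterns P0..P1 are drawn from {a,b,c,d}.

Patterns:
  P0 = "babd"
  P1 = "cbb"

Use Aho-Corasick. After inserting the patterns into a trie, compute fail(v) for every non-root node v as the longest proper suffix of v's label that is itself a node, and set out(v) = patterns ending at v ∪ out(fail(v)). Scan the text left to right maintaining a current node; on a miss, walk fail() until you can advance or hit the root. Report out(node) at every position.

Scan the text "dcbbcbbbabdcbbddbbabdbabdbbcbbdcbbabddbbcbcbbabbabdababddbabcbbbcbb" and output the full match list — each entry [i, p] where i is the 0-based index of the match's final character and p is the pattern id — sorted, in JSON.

Construct AC machine:
Trie nodes:
  n0 'ε': b→1 c→5
  n1 'b': a→2
  n2 'ba': b→3
  n3 'bab': d→4
  n4 'babd': ·  ←P0
  n5 'c': b→6
  n6 'cb': b→7
  n7 'cbb': ·  ←P1

Failure links (BFS by depth):
  fail(1) 'b': from fail(0)=0 chase 'b': 0 ⇒ 0;  out=∅∪out(0)=∅
  fail(5) 'c': from fail(0)=0 chase 'c': 0 ⇒ 0;  out=∅∪out(0)=∅
  fail(2) 'ba': from fail(1)=0 chase 'a': 0 ⇒ 0;  out=∅∪out(0)=∅
  fail(6) 'cb': from fail(5)=0 chase 'b': 0 ⇒ 1;  out=∅∪out(1)=∅
  fail(3) 'bab': from fail(2)=0 chase 'b': 0 ⇒ 1;  out=∅∪out(1)=∅
  fail(7) 'cbb': from fail(6)=1 chase 'b': 1→0 ⇒ 1;  out={1}∪out(1)={1}
  fail(4) 'babd': from fail(3)=1 chase 'd': 1→0 ⇒ 0;  out={0}∪out(0)={0}

Scan:
pos 0 'd': at 0
pos 1 'c': at 5
pos 2 'b': at 6
pos 3 'b': at 7  ** P1@[1:3]
pos 4 'c': at 5 ·f
pos 5 'b': at 6
pos 6 'b': at 7  ** P1@[4:6]
pos 7 'b': at 1 ·f
pos 8 'a': at 2
pos 9 'b': at 3
pos 10 'd': at 4  ** P0@[7:10]
pos 11 'c': at 5 ·f
pos 12 'b': at 6
pos 13 'b': at 7  ** P1@[11:13]
pos 14 'd': at 0 ·f
pos 15 'd': at 0
pos 16 'b': at 1
pos 17 'b': at 1 ·f
pos 18 'a': at 2
pos 19 'b': at 3
pos 20 'd': at 4  ** P0@[17:20]
pos 21 'b': at 1 ·f
pos 22 'a': at 2
pos 23 'b': at 3
pos 24 'd': at 4  ** P0@[21:24]
pos 25 'b': at 1 ·f
pos 26 'b': at 1 ·f
pos 27 'c': at 5 ·f
pos 28 'b': at 6
pos 29 'b': at 7  ** P1@[27:29]
pos 30 'd': at 0 ·f
pos 31 'c': at 5
pos 32 'b': at 6
pos 33 'b': at 7  ** P1@[31:33]
pos 34 'a': at 2 ·f
pos 35 'b': at 3
pos 36 'd': at 4  ** P0@[33:36]
pos 37 'd': at 0 ·f
pos 38 'b': at 1
pos 39 'b': at 1 ·f
pos 40 'c': at 5 ·f
pos 41 'b': at 6
pos 42 'c': at 5 ·f
pos 43 'b': at 6
pos 44 'b': at 7  ** P1@[42:44]
pos 45 'a': at 2 ·f
pos 46 'b': at 3
pos 47 'b': at 1 ·f
pos 48 'a': at 2
pos 49 'b': at 3
pos 50 'd': at 4  ** P0@[47:50]
pos 51 'a': at 0 ·f
pos 52 'b': at 1
pos 53 'a': at 2
pos 54 'b': at 3
pos 55 'd': at 4  ** P0@[52:55]
pos 56 'd': at 0 ·f
pos 57 'b': at 1
pos 58 'a': at 2
pos 59 'b': at 3
pos 60 'c': at 5 ·f
pos 61 'b': at 6
pos 62 'b': at 7  ** P1@[60:62]
pos 63 'b': at 1 ·f
pos 64 'c': at 5 ·f
pos 65 'b': at 6
pos 66 'b': at 7  ** P1@[64:66]

Result: [[3,1],[6,1],[10,0],[13,1],[20,0],[24,0],[29,1],[33,1],[36,0],[44,1],[50,0],[55,0],[62,1],[66,1]]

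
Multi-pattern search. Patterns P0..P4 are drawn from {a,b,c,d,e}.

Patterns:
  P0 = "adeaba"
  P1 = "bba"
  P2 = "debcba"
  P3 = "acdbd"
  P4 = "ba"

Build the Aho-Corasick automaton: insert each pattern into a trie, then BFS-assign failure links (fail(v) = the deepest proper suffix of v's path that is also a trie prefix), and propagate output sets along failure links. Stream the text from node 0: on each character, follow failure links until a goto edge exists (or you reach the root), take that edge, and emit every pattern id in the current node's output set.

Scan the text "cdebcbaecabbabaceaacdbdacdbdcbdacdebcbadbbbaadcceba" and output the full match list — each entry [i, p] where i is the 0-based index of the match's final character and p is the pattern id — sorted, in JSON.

Construct AC machine:
Trie nodes:
  n0 'ε': a→1 b→7 d→10
  n1 'a': c→16 d→2
  n2 'ad': e→3
  n3 'ade': a→4
  n4 'adea': b→5
  n5 'adeab': a→6
  n6 'adeaba': ·  [P0 ends]
  n7 'b': a→20 b→8
  n8 'bb': a→9
  n9 'bba': ·  [P1 ends]
  n10 'd': e→11
  n11 'de': b→12
  n12 'deb': c→13
  n13 'debc': b→14
  n14 'debcb': a→15
  n15 'debcba': ·  [P2 ends]
  n16 'ac': d→17
  n17 'acd': b→18
  n18 'acdb': d→19
  n19 'acdbd': ·  [P3 ends]
  n20 'ba': ·  [P4 ends]

Failure links (BFS by depth):
  fail(1) 'a': from fail(0)=0 chase 'a': 0 ⇒ 0;  out=∅∪out(0)=∅
  fail(7) 'b': from fail(0)=0 chase 'b': 0 ⇒ 0;  out=∅∪out(0)=∅
  fail(10) 'd': from fail(0)=0 chase 'd': 0 ⇒ 0;  out=∅∪out(0)=∅
  fail(2) 'ad': from fail(1)=0 chase 'd': 0 ⇒ 10;  out=∅∪out(10)=∅
  fail(8) 'bb': from fail(7)=0 chase 'b': 0 ⇒ 7;  out=∅∪out(7)=∅
  fail(11) 'de': from fail(10)=0 chase 'e': 0 ⇒ 0;  out=∅∪out(0)=∅
  fail(16) 'ac': from fail(1)=0 chase 'c': 0 ⇒ 0;  out=∅∪out(0)=∅
  fail(20) 'ba': from fail(7)=0 chase 'a': 0 ⇒ 1;  out={4}∪out(1)={4}
  fail(3) 'ade': from fail(2)=10 chase 'e': 10 ⇒ 11;  out=∅∪out(11)=∅
  fail(9) 'bba': from fail(8)=7 chase 'a': 7 ⇒ 20;  out={1}∪out(20)={1,4}
  fail(12) 'deb': from fail(11)=0 chase 'b': 0 ⇒ 7;  out=∅∪out(7)=∅
  fail(17) 'acd': from fail(16)=0 chase 'd': 0 ⇒ 10;  out=∅∪out(10)=∅
  fail(4) 'adea': from fail(3)=11 chase 'a': 11→0 ⇒ 1;  out=∅∪out(1)=∅
  fail(13) 'debc': from fail(12)=7 chase 'c': 7→0 ⇒ 0;  out=∅∪out(0)=∅
  fail(18) 'acdb': from fail(17)=10 chase 'b': 10→0 ⇒ 7;  out=∅∪out(7)=∅
  fail(5) 'adeab': from fail(4)=1 chase 'b': 1→0 ⇒ 7;  out=∅∪out(7)=∅
  fail(14) 'debcb': from fail(13)=0 chase 'b': 0 ⇒ 7;  out=∅∪out(7)=∅
  fail(19) 'acdbd': from fail(18)=7 chase 'd': 7→0 ⇒ 10;  out={3}∪out(10)={3}
  fail(6) 'adeaba': from fail(5)=7 chase 'a': 7 ⇒ 20;  out={0}∪out(20)={0,4}
  fail(15) 'debcba': from fail(14)=7 chase 'a': 7 ⇒ 20;  out={2}∪out(20)={2,4}

Run:
[0] read 'c'  n0⇒n0
[1] read 'd'  n0⇒n10
[2] read 'e'  n10⇒n11
[3] read 'b'  n11⇒n12
[4] read 'c'  n12⇒n13
[5] read 'b'  n13⇒n14
[6] read 'a'  n14⇒n15  emit P2@[1:6],P4@[5:6]
[7] read 'e'  n15⇒n0 ·f
[8] read 'c'  n0⇒n0
[9] read 'a'  n0⇒n1
[10] read 'b'  n1⇒n7 ·f
[11] read 'b'  n7⇒n8
[12] read 'a'  n8⇒n9  emit P1@[10:12],P4@[11:12]
[13] read 'b'  n9⇒n7 ·f
[14] read 'a'  n7⇒n20  emit P4@[13:14]
[15] read 'c'  n20⇒n16 ·f
[16] read 'e'  n16⇒n0 ·f
[17] read 'a'  n0⇒n1
[18] read 'a'  n1⇒n1 ·f
[19] read 'c'  n1⇒n16
[20] read 'd'  n16⇒n17
[21] read 'b'  n17⇒n18
[22] read 'd'  n18⇒n19  emit P3@[18:22]
[23] read 'a'  n19⇒n1 ·f
[24] read 'c'  n1⇒n16
[25] read 'd'  n16⇒n17
[26] read 'b'  n17⇒n18
[27] read 'd'  n18⇒n19  emit P3@[23:27]
[28] read 'c'  n19⇒n0 ·f
[29] read 'b'  n0⇒n7
[30] read 'd'  n7⇒n10 ·f
[31] read 'a'  n10⇒n1 ·f
[32] read 'c'  n1⇒n16
[33] read 'd'  n16⇒n17
[34] read 'e'  n17⇒n11 ·f
[35] read 'b'  n11⇒n12
[36] read 'c'  n12⇒n13
[37] read 'b'  n13⇒n14
[38] read 'a'  n14⇒n15  emit P2@[33:38],P4@[37:38]
[39] read 'd'  n15⇒n2 ·f
[40] read 'b'  n2⇒n7 ·f
[41] read 'b'  n7⇒n8
[42] read 'b'  n8⇒n8 ·f
[43] read 'a'  n8⇒n9  emit P1@[41:43],P4@[42:43]
[44] read 'a'  n9⇒n1 ·f
[45] read 'd'  n1⇒n2
[46] read 'c'  n2⇒n0 ·f
[47] read 'c'  n0⇒n0
[48] read 'e'  n0⇒n0
[49] read 'b'  n0⇒n7
[50] read 'a'  n7⇒n20  emit P4@[49:50]

Result: [[6,2],[6,4],[12,1],[12,4],[14,4],[22,3],[27,3],[38,2],[38,4],[43,1],[43,4],[50,4]]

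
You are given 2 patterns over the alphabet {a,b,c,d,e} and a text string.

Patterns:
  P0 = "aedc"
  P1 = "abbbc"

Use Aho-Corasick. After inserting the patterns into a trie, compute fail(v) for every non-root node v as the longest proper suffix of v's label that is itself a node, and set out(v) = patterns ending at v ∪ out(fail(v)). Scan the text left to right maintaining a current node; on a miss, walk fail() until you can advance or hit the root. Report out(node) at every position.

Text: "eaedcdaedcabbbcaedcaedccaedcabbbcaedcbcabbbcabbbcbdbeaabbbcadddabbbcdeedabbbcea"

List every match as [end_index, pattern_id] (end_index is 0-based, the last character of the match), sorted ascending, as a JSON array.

Build automaton:
Trie nodes:
  n0 'ε': a→1
  n1 'a': b→5 e→2
  n2 'ae': d→3
  n3 'aed': c→4
  n4 'aedc': ·  [P0 ends]
  n5 'ab': b→6
  n6 'abb': b→7
  n7 'abbb': c→8
  n8 'abbbc': ·  [P1 ends]

BFS fail/out derivation:
  n1('a'): parent n0 fail=0; on 'a' 0 → fail=0;  out ∅∪∅=∅
  n2('ae'): parent n1 fail=0; on 'e' 0 → fail=0;  out ∅∪∅=∅
  n5('ab'): parent n1 fail=0; on 'b' 0 → fail=0;  out ∅∪∅=∅
  n3('aed'): parent n2 fail=0; on 'd' 0 → fail=0;  out ∅∪∅=∅
  n6('abb'): parent n5 fail=0; on 'b' 0 → fail=0;  out ∅∪∅=∅
  n4('aedc'): parent n3 fail=0; on 'c' 0 → fail=0;  out {0}∪∅={0}
  n7('abbb'): parent n6 fail=0; on 'b' 0 → fail=0;  out ∅∪∅=∅
  n8('abbbc'): parent n7 fail=0; on 'c' 0 → fail=0;  out {1}∪∅={1}

Scan:
[0] read 'e'  n0⇒n0
[1] read 'a'  n0⇒n1
[2] read 'e'  n1⇒n2
[3] read 'd'  n2⇒n3
[4] read 'c'  n3⇒n4  emit P0@[1:4]
[5] read 'd'  n4⇒n0 ·f
[6] read 'a'  n0⇒n1
[7] read 'e'  n1⇒n2
[8] read 'd'  n2⇒n3
[9] read 'c'  n3⇒n4  emit P0@[6:9]
[10] read 'a'  n4⇒n1 ·f
[11] read 'b'  n1⇒n5
[12] read 'b'  n5⇒n6
[13] read 'b'  n6⇒n7
[14] read 'c'  n7⇒n8  emit P1@[10:14]
[15] read 'a'  n8⇒n1 ·f
[16] read 'e'  n1⇒n2
[17] read 'd'  n2⇒n3
[18] read 'c'  n3⇒n4  emit P0@[15:18]
[19] read 'a'  n4⇒n1 ·f
[20] read 'e'  n1⇒n2
[21] read 'd'  n2⇒n3
[22] read 'c'  n3⇒n4  emit P0@[19:22]
[23] read 'c'  n4⇒n0 ·f
[24] read 'a'  n0⇒n1
[25] read 'e'  n1⇒n2
[26] read 'd'  n2⇒n3
[27] read 'c'  n3⇒n4  emit P0@[24:27]
[28] read 'a'  n4⇒n1 ·f
[29] read 'b'  n1⇒n5
[30] read 'b'  n5⇒n6
[31] read 'b'  n6⇒n7
[32] read 'c'  n7⇒n8  emit P1@[28:32]
[33] read 'a'  n8⇒n1 ·f
[34] read 'e'  n1⇒n2
[35] read 'd'  n2⇒n3
[36] read 'c'  n3⇒n4  emit P0@[33:36]
[37] read 'b'  n4⇒n0 ·f
[38] read 'c'  n0⇒n0
[39] read 'a'  n0⇒n1
[40] read 'b'  n1⇒n5
[41] read 'b'  n5⇒n6
[42] read 'b'  n6⇒n7
[43] read 'c'  n7⇒n8  emit P1@[39:43]
[44] read 'a'  n8⇒n1 ·f
[45] read 'b'  n1⇒n5
[46] read 'b'  n5⇒n6
[47] read 'b'  n6⇒n7
[48] read 'c'  n7⇒n8  emit P1@[44:48]
[49] read 'b'  n8⇒n0 ·f
[50] read 'd'  n0⇒n0
[51] read 'b'  n0⇒n0
[52] read 'e'  n0⇒n0
[53] read 'a'  n0⇒n1
[54] read 'a'  n1⇒n1 ·f
[55] read 'b'  n1⇒n5
[56] read 'b'  n5⇒n6
[57] read 'b'  n6⇒n7
[58] read 'c'  n7⇒n8  emit P1@[54:58]
[59] read 'a'  n8⇒n1 ·f
[60] read 'd'  n1⇒n0 ·f
[61] read 'd'  n0⇒n0
[62] read 'd'  n0⇒n0
[63] read 'a'  n0⇒n1
[64] read 'b'  n1⇒n5
[65] read 'b'  n5⇒n6
[66] read 'b'  n6⇒n7
[67] read 'c'  n7⇒n8  emit P1@[63:67]
[68] read 'd'  n8⇒n0 ·f
[69] read 'e'  n0⇒n0
[70] read 'e'  n0⇒n0
[71] read 'd'  n0⇒n0
[72] read 'a'  n0⇒n1
[73] read 'b'  n1⇒n5
[74] read 'b'  n5⇒n6
[75] read 'b'  n6⇒n7
[76] read 'c'  n7⇒n8  emit P1@[72:76]
[77] read 'e'  n8⇒n0 ·f
[78] read 'a'  n0⇒n1

Result: [[4,0],[9,0],[14,1],[18,0],[22,0],[27,0],[32,1],[36,0],[43,1],[48,1],[58,1],[67,1],[76,1]]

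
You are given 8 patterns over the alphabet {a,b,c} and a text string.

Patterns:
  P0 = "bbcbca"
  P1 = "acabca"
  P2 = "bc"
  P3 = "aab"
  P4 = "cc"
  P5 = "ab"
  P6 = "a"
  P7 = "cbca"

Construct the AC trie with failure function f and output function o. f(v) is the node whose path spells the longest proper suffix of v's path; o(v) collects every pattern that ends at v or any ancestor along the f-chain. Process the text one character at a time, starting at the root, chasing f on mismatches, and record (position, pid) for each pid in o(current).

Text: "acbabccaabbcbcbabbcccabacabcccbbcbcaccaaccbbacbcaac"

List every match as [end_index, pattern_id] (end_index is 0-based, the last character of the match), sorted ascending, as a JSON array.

Construct AC machine:
Trie (insert patterns):
  n0 'ε': a→7 b→1 c→16
  n1 'b': b→2 c→13
  n2 'bb': c→3
  n3 'bbc': b→4
  n4 'bbcb': c→5
  n5 'bbcbc': a→6
  n6 'bbcbca': ·  [P0 ends]
  n7 'a': a→14 b→18 c→8  [P6 ends]
  n8 'ac': a→9
  n9 'aca': b→10
  n10 'acab': c→11
  n11 'acabc': a→12
  n12 'acabca': ·  [P1 ends]
  n13 'bc': ·  [P2 ends]
  n14 'aa': b→15
  n15 'aab': ·  [P3 ends]
  n16 'c': b→19 c→17
  n17 'cc': ·  [P4 ends]
  n18 'ab': ·  [P5 ends]
  n19 'cb': c→20
  n20 'cbc': a→21
  n21 'cbca': ·  [P7 ends]

BFS fail/out derivation:
  fail(1) 'b': from fail(0)=0 chase 'b': 0 ⇒ 0;  out=∅∪out(0)=∅
  fail(7) 'a': from fail(0)=0 chase 'a': 0 ⇒ 0;  out={6}∪out(0)={6}
  fail(16) 'c': from fail(0)=0 chase 'c': 0 ⇒ 0;  out=∅∪out(0)=∅
  fail(2) 'bb': from fail(1)=0 chase 'b': 0 ⇒ 1;  out=∅∪out(1)=∅
  fail(8) 'ac': from fail(7)=0 chase 'c': 0 ⇒ 16;  out=∅∪out(16)=∅
  fail(13) 'bc': from fail(1)=0 chase 'c': 0 ⇒ 16;  out={2}∪out(16)={2}
  fail(14) 'aa': from fail(7)=0 chase 'a': 0 ⇒ 7;  out=∅∪out(7)={6}
  fail(17) 'cc': from fail(16)=0 chase 'c': 0 ⇒ 16;  out={4}∪out(16)={4}
  fail(18) 'ab': from fail(7)=0 chase 'b': 0 ⇒ 1;  out={5}∪out(1)={5}
  fail(19) 'cb': from fail(16)=0 chase 'b': 0 ⇒ 1;  out=∅∪out(1)=∅
  fail(3) 'bbc': from fail(2)=1 chase 'c': 1 ⇒ 13;  out=∅∪out(13)={2}
  fail(9) 'aca': from fail(8)=16 chase 'a': 16→0 ⇒ 7;  out=∅∪out(7)={6}
  fail(15) 'aab': from fail(14)=7 chase 'b': 7 ⇒ 18;  out={3}∪out(18)={3,5}
  fail(20) 'cbc': from fail(19)=1 chase 'c': 1 ⇒ 13;  out=∅∪out(13)={2}
  fail(4) 'bbcb': from fail(3)=13 chase 'b': 13→16 ⇒ 19;  out=∅∪out(19)=∅
  fail(10) 'acab': from fail(9)=7 chase 'b': 7 ⇒ 18;  out=∅∪out(18)={5}
  fail(21) 'cbca': from fail(20)=13 chase 'a': 13→16→0 ⇒ 7;  out={7}∪out(7)={6,7}
  fail(5) 'bbcbc': from fail(4)=19 chase 'c': 19 ⇒ 20;  out=∅∪out(20)={2}
  fail(11) 'acabc': from fail(10)=18 chase 'c': 18→1 ⇒ 13;  out=∅∪out(13)={2}
  fail(6) 'bbcbca': from fail(5)=20 chase 'a': 20 ⇒ 21;  out={0}∪out(21)={0,6,7}
  fail(12) 'acabca': from fail(11)=13 chase 'a': 13→16→0 ⇒ 7;  out={1}∪out(7)={1,6}

Text stream:
pos 0 'a': at 7  → match P6@[0:0]
pos 1 'c': at 8
pos 2 'b': at 19 (via fail)
pos 3 'a': at 7 (via fail)  → match P6@[3:3]
pos 4 'b': at 18  → match P5@[3:4]
pos 5 'c': at 13 (via fail)  → match P2@[4:5]
pos 6 'c': at 17 (via fail)  → match P4@[5:6]
pos 7 'a': at 7 (via fail)  → match P6@[7:7]
pos 8 'a': at 14  → match P6@[8:8]
pos 9 'b': at 15  → match P3@[7:9],P5@[8:9]
pos 10 'b': at 2 (via fail)
pos 11 'c': at 3  → match P2@[10:11]
pos 12 'b': at 4
pos 13 'c': at 5  → match P2@[12:13]
pos 14 'b': at 19 (via fail)
pos 15 'a': at 7 (via fail)  → match P6@[15:15]
pos 16 'b': at 18  → match P5@[15:16]
pos 17 'b': at 2 (via fail)
pos 18 'c': at 3  → match P2@[17:18]
pos 19 'c': at 17 (via fail)  → match P4@[18:19]
pos 20 'c': at 17 (via fail)  → match P4@[19:20]
pos 21 'a': at 7 (via fail)  → match P6@[21:21]
pos 22 'b': at 18  → match P5@[21:22]
pos 23 'a': at 7 (via fail)  → match P6@[23:23]
pos 24 'c': at 8
pos 25 'a': at 9  → match P6@[25:25]
pos 26 'b': at 10  → match P5@[25:26]
pos 27 'c': at 11  → match P2@[26:27]
pos 28 'c': at 17 (via fail)  → match P4@[27:28]
pos 29 'c': at 17 (via fail)  → match P4@[28:29]
pos 30 'b': at 19 (via fail)
pos 31 'b': at 2 (via fail)
pos 32 'c': at 3  → match P2@[31:32]
pos 33 'b': at 4
pos 34 'c': at 5  → match P2@[33:34]
pos 35 'a': at 6  → match P0@[30:35],P6@[35:35],P7@[32:35]
pos 36 'c': at 8 (via fail)
pos 37 'c': at 17 (via fail)  → match P4@[36:37]
pos 38 'a': at 7 (via fail)  → match P6@[38:38]
pos 39 'a': at 14  → match P6@[39:39]
pos 40 'c': at 8 (via fail)
pos 41 'c': at 17 (via fail)  → match P4@[40:41]
pos 42 'b': at 19 (via fail)
pos 43 'b': at 2 (via fail)
pos 44 'a': at 7 (via fail)  → match P6@[44:44]
pos 45 'c': at 8
pos 46 'b': at 19 (via fail)
pos 47 'c': at 20  → match P2@[46:47]
pos 48 'a': at 21  → match P6@[48:48],P7@[45:48]
pos 49 'a': at 14 (via fail)  → match P6@[49:49]
pos 50 'c': at 8 (via fail)

All matches (sorted): [[0,6],[3,6],[4,5],[5,2],[6,4],[7,6],[8,6],[9,3],[9,5],[11,2],[13,2],[15,6],[16,5],[18,2],[19,4],[20,4],[21,6],[22,5],[23,6],[25,6],[26,5],[27,2],[28,4],[29,4],[32,2],[34,2],[35,0],[35,6],[35,7],[37,4],[38,6],[39,6],[41,4],[44,6],[47,2],[48,6],[48,7],[49,6]]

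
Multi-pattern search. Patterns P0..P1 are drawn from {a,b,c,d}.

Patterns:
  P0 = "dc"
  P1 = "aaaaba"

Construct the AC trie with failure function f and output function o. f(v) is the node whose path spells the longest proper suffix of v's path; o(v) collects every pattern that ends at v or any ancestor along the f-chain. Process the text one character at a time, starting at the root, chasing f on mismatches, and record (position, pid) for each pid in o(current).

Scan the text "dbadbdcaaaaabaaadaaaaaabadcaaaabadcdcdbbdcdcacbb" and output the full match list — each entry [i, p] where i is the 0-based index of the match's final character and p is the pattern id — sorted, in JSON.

Build:
Trie (insert patterns):
  0='ε' goto a→3 d→1
  1='d' goto c→2
  2='dc' goto ·  ←P0
  3='a' goto a→4
  4='aa' goto a→5
  5='aaa' goto a→6
  6='aaaa' goto b→7
  7='aaaab' goto a→8
  8='aaaaba' goto ·  ←P1

BFS fail/out derivation:
  n1('d'): parent n0 fail=0; on 'd' 0 → fail=0;  out ∅∪∅=∅
  n3('a'): parent n0 fail=0; on 'a' 0 → fail=0;  out ∅∪∅=∅
  n2('dc'): parent n1 fail=0; on 'c' 0 → fail=0;  out {0}∪∅={0}
  n4('aa'): parent n3 fail=0; on 'a' 0 → fail=3;  out ∅∪∅=∅
  n5('aaa'): parent n4 fail=3; on 'a' 3 → fail=4;  out ∅∪∅=∅
  n6('aaaa'): parent n5 fail=4; on 'a' 4 → fail=5;  out ∅∪∅=∅
  n7('aaaab'): parent n6 fail=5; on 'b' 5→4→3→0 → fail=0;  out ∅∪∅=∅
  n8('aaaaba'): parent n7 fail=0; on 'a' 0 → fail=3;  out {1}∪∅={1}

Scan:
i=0 'd': node 0→1
i=1 'b': node 1→0 (via fail)
i=2 'a': node 0→3
i=3 'd': node 3→1 (via fail)
i=4 'b': node 1→0 (via fail)
i=5 'd': node 0→1
i=6 'c': node 1→2  emit P0@[5:6]
i=7 'a': node 2→3 (via fail)
i=8 'a': node 3→4
i=9 'a': node 4→5
i=10 'a': node 5→6
i=11 'a': node 6→6 (via fail)
i=12 'b': node 6→7
i=13 'a': node 7→8  emit P1@[8:13]
i=14 'a': node 8→4 (via fail)
i=15 'a': node 4→5
i=16 'd': node 5→1 (via fail)
i=17 'a': node 1→3 (via fail)
i=18 'a': node 3→4
i=19 'a': node 4→5
i=20 'a': node 5→6
i=21 'a': node 6→6 (via fail)
i=22 'a': node 6→6 (via fail)
i=23 'b': node 6→7
i=24 'a': node 7→8  emit P1@[19:24]
i=25 'd': node 8→1 (via fail)
i=26 'c': node 1→2  emit P0@[25:26]
i=27 'a': node 2→3 (via fail)
i=28 'a': node 3→4
i=29 'a': node 4→5
i=30 'a': node 5→6
i=31 'b': node 6→7
i=32 'a': node 7→8  emit P1@[27:32]
i=33 'd': node 8→1 (via fail)
i=34 'c': node 1→2  emit P0@[33:34]
i=35 'd': node 2→1 (via fail)
i=36 'c': node 1→2  emit P0@[35:36]
i=37 'd': node 2→1 (via fail)
i=38 'b': node 1→0 (via fail)
i=39 'b': node 0→0
i=40 'd': node 0→1
i=41 'c': node 1→2  emit P0@[40:41]
i=42 'd': node 2→1 (via fail)
i=43 'c': node 1→2  emit P0@[42:43]
i=44 'a': node 2→3 (via fail)
i=45 'c': node 3→0 (via fail)
i=46 'b': node 0→0
i=47 'b': node 0→0

Matches: [[6,0],[13,1],[24,1],[26,0],[32,1],[34,0],[36,0],[41,0],[43,0]]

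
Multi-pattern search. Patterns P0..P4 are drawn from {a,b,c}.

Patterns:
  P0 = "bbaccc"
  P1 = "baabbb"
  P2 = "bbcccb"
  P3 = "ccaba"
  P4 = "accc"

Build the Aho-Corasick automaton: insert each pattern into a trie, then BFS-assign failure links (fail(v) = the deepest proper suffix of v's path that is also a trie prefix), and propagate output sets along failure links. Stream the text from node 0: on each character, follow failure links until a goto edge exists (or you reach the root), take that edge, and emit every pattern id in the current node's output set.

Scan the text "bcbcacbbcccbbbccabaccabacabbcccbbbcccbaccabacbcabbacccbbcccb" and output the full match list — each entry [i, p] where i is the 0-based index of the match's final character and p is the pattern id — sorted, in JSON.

Build:
Trie (insert patterns):
  n0 'ε': a→21 b→1 c→16
  n1 'b': a→7 b→2
  n2 'bb': a→3 c→12
  n3 'bba': c→4
  n4 'bbac': c→5
  n5 'bbacc': c→6
  n6 'bbaccc': ·  [P0 ends]
  n7 'ba': a→8
  n8 'baa': b→9
  n9 'baab': b→10
  n10 'baabb': b→11
  n11 'baabbb': ·  [P1 ends]
  n12 'bbc': c→13
  n13 'bbcc': c→14
  n14 'bbccc': b→15
  n15 'bbcccb': ·  [P2 ends]
  n16 'c': c→17
  n17 'cc': a→18
  n18 'cca': b→19
  n19 'ccab': a→20
  n20 'ccaba': ·  [P3 ends]
  n21 'a': c→22
  n22 'ac': c→23
  n23 'acc': c→24
  n24 'accc': ·  [P4 ends]

Failure links (BFS by depth):
  n1('b'): parent n0 fail=0; on 'b' 0 → fail=0;  out ∅∪∅=∅
  n16('c'): parent n0 fail=0; on 'c' 0 → fail=0;  out ∅∪∅=∅
  n21('a'): parent n0 fail=0; on 'a' 0 → fail=0;  out ∅∪∅=∅
  n2('bb'): parent n1 fail=0; on 'b' 0 → fail=1;  out ∅∪∅=∅
  n7('ba'): parent n1 fail=0; on 'a' 0 → fail=21;  out ∅∪∅=∅
  n17('cc'): parent n16 fail=0; on 'c' 0 → fail=16;  out ∅∪∅=∅
  n22('ac'): parent n21 fail=0; on 'c' 0 → fail=16;  out ∅∪∅=∅
  n3('bba'): parent n2 fail=1; on 'a' 1 → fail=7;  out ∅∪∅=∅
  n8('baa'): parent n7 fail=21; on 'a' 21→0 → fail=21;  out ∅∪∅=∅
  n12('bbc'): parent n2 fail=1; on 'c' 1→0 → fail=16;  out ∅∪∅=∅
  n18('cca'): parent n17 fail=16; on 'a' 16→0 → fail=21;  out ∅∪∅=∅
  n23('acc'): parent n22 fail=16; on 'c' 16 → fail=17;  out ∅∪∅=∅
  n4('bbac'): parent n3 fail=7; on 'c' 7→21 → fail=22;  out ∅∪∅=∅
  n9('baab'): parent n8 fail=21; on 'b' 21→0 → fail=1;  out ∅∪∅=∅
  n13('bbcc'): parent n12 fail=16; on 'c' 16 → fail=17;  out ∅∪∅=∅
  n19('ccab'): parent n18 fail=21; on 'b' 21→0 → fail=1;  out ∅∪∅=∅
  n24('accc'): parent n23 fail=17; on 'c' 17→16 → fail=17;  out {4}∪∅={4}
  n5('bbacc'): parent n4 fail=22; on 'c' 22 → fail=23;  out ∅∪∅=∅
  n10('baabb'): parent n9 fail=1; on 'b' 1 → fail=2;  out ∅∪∅=∅
  n14('bbccc'): parent n13 fail=17; on 'c' 17→16 → fail=17;  out ∅∪∅=∅
  n20('ccaba'): parent n19 fail=1; on 'a' 1 → fail=7;  out {3}∪∅={3}
  n6('bbaccc'): parent n5 fail=23; on 'c' 23 → fail=24;  out {0}∪{4}={0,4}
  n11('baabbb'): parent n10 fail=2; on 'b' 2→1 → fail=2;  out {1}∪∅={1}
  n15('bbcccb'): parent n14 fail=17; on 'b' 17→16→0 → fail=1;  out {2}∪∅={2}

Text stream:
pos 0 'b': at 1
pos 1 'c': at 16 (fail-walked)
pos 2 'b': at 1 (fail-walked)
pos 3 'c': at 16 (fail-walked)
pos 4 'a': at 21 (fail-walked)
pos 5 'c': at 22
pos 6 'b': at 1 (fail-walked)
pos 7 'b': at 2
pos 8 'c': at 12
pos 9 'c': at 13
pos 10 'c': at 14
pos 11 'b': at 15  → match P2@[6:11]
pos 12 'b': at 2 (fail-walked)
pos 13 'b': at 2 (fail-walked)
pos 14 'c': at 12
pos 15 'c': at 13
pos 16 'a': at 18 (fail-walked)
pos 17 'b': at 19
pos 18 'a': at 20  → match P3@[14:18]
pos 19 'c': at 22 (fail-walked)
pos 20 'c': at 23
pos 21 'a': at 18 (fail-walked)
pos 22 'b': at 19
pos 23 'a': at 20  → match P3@[19:23]
pos 24 'c': at 22 (fail-walked)
pos 25 'a': at 21 (fail-walked)
pos 26 'b': at 1 (fail-walked)
pos 27 'b': at 2
pos 28 'c': at 12
pos 29 'c': at 13
pos 30 'c': at 14
pos 31 'b': at 15  → match P2@[26:31]
pos 32 'b': at 2 (fail-walked)
pos 33 'b': at 2 (fail-walked)
pos 34 'c': at 12
pos 35 'c': at 13
pos 36 'c': at 14
pos 37 'b': at 15  → match P2@[32:37]
pos 38 'a': at 7 (fail-walked)
pos 39 'c': at 22 (fail-walked)
pos 40 'c': at 23
pos 41 'a': at 18 (fail-walked)
pos 42 'b': at 19
pos 43 'a': at 20  → match P3@[39:43]
pos 44 'c': at 22 (fail-walked)
pos 45 'b': at 1 (fail-walked)
pos 46 'c': at 16 (fail-walked)
pos 47 'a': at 21 (fail-walked)
pos 48 'b': at 1 (fail-walked)
pos 49 'b': at 2
pos 50 'a': at 3
pos 51 'c': at 4
pos 52 'c': at 5
pos 53 'c': at 6  → match P0@[48:53],P4@[50:53]
pos 54 'b': at 1 (fail-walked)
pos 55 'b': at 2
pos 56 'c': at 12
pos 57 'c': at 13
pos 58 'c': at 14
pos 59 'b': at 15  → match P2@[54:59]

Result: [[11,2],[18,3],[23,3],[31,2],[37,2],[43,3],[53,0],[53,4],[59,2]]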